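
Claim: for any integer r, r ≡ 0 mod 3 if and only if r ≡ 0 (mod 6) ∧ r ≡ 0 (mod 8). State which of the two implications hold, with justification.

(→) This fails: r = 3 gives 3 ≡ 0 (mod 3) but 3 ≡ 3 (mod 6), so the conjunction on the right does not hold.

(←) Conversely, if r ≡ 0 (mod 6) and r ≡ 0 (mod 8), then by the Chinese remainder theorem r ≡ 0 (mod 24). Since 0 ≡ 0 (mod 3) and 3 ∣ 24, we get r ≡ 0 (mod 3).

Only the reverse direction holds.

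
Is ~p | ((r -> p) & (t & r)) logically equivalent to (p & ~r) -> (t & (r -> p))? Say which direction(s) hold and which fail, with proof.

Only the forward direction holds.

(⇐) This fails. Under p = T, t = T, r = F, the left side is false but the right side is true.

(⇒) Assume the antecedent. If p is true, the antecedent forces (p = T, t = T, r = T), and (p & ~r) -> (t & (r -> p)) holds there. If p is false, (p & ~r) -> (t & (r -> p)) reduces to true regardless of the other variables. Either way (p & ~r) -> (t & (r -> p)) holds.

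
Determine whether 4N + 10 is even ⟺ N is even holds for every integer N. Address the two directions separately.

(←) Suppose N is even. Since 4 is even, 4N is even for every N, so 4N + 10 has the same parity as 10, which is even. Hence 4N + 10 is even.

(→) This fails: take N = 5. Then 4N + 10 = 30, which is even, yet N = 5 is odd, not even.

Only the converse holds.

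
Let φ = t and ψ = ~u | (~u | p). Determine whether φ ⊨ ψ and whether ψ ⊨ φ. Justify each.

(⇒) fails and (⇐) fails.

Forward direction. This fails. Under u = T, p = F, t = T, the left side is true but the right side is false.

Converse. This fails. Under u = F, p = F, t = F, the left side is false but the right side is true.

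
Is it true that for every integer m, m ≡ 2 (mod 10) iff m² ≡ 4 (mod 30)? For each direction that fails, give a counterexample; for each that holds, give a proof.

Neither direction holds.

(⟹) This fails: take m = 12. Then 12 ≡ 2 (mod 10), but 12² = 144 ≡ 24 (mod 30), not 4.

(⟸) This fails: take m = 8. Then 8² = 64 ≡ 4 (mod 30), yet 8 ≡ 8 (mod 10), not 2.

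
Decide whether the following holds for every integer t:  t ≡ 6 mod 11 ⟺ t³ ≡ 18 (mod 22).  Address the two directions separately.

(⇒) This fails: take t = 17. Then 17 ≡ 6 (mod 11), but 17³ = 4913 ≡ 7 (mod 22), not 18.

(⇐) Conversely, the residues r modulo 22 with r³ ≡ 18 (mod 22) are exactly {6}, and each is ≡ 6 (mod 11).

(⇒) fails; (⇐) holds.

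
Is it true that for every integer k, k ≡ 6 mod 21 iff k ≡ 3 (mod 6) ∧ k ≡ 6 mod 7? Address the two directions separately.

Not equivalent: only (⇐) holds.

(⇐) If k ≡ 3 (mod 6) and k ≡ 6 (mod 7), then by the Chinese remainder theorem k ≡ 27 (mod 42). Since 27 ≡ 6 (mod 21) and 21 ∣ 42, we get k ≡ 6 (mod 21).

(⇒) This fails: k = 6 gives 6 ≡ 6 (mod 21) but 6 ≡ 0 (mod 6), so the conjunction on the right does not hold.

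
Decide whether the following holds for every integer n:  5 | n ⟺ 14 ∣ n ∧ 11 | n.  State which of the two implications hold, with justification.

(⟹) This fails: take n = 5. Certainly 5 ∣ 5, but 14 ∤ 5.

(⟸) This fails: take n = 154. Both 14 ∣ 154 and 11 ∣ 154, yet 154 is not a multiple of 5 (since 154 = 30·5 + 4), so 5 ∤ 154.

Neither implication holds.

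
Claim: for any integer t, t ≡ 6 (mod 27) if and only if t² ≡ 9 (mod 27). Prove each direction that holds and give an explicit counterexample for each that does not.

[⇒] Suppose t ≡ 6 (mod 27). Write t = 27j + 6. Then (27j + 6)² = 729j² + 324j + 36 = 27(27j² + 12j + 1) + 9, so t² ≡ 9 (mod 27).

[⇐] This fails: take t = 3. Then 3² = 9 ≡ 9 (mod 27), yet 3 ≡ 3 (mod 27), not 6.

Only the forward direction holds.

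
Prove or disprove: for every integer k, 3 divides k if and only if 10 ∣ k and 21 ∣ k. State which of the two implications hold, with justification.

Forward direction. This fails: take k = 3. Certainly 3 ∣ 3, but 10 ∤ 3.

Converse. Suppose 10 ∣ k and 21 ∣ k. Any common multiple of 10 and 21 is a multiple of their lcm; here gcd(10, 21) = 1, so lcm(10, 21) = 10·21 = 210, so 210 ∣ k. Since 3 ∣ 210, it follows that 3 ∣ k.

Not equivalent: only (⇐) holds.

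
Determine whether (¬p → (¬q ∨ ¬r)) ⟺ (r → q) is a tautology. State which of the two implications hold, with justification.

Neither implication holds.

[⇒] This fails. Under r = T, q = F, p = F, the left side is true but the right side is false.

[⇐] This fails. Under r = T, q = T, p = F, the left side is false but the right side is true.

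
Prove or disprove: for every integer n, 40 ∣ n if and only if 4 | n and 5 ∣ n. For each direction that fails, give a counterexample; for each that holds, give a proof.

Not equivalent: only (⇒) holds.

Forward direction. If 40 ∣ n, write n = 40q. Since 40 = 10·4, n = 4·(10q), so 4 ∣ n; and since 40 = 8·5, n = 5·(8q), so 5 ∣ n.

Converse. This fails: take n = 20. Both 4 ∣ 20 and 5 ∣ 20, yet 20 is not a multiple of 40 (since 20 = 0·40 + 20), so 40 ∤ 20.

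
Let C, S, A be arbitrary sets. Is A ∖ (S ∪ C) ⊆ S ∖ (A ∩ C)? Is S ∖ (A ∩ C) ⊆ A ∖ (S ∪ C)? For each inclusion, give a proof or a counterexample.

(⊆) This inclusion fails. Take C = ∅, S = ∅, A = {1}; then 1 ∈ A ∖ (S ∪ C) but 1 ∉ S ∖ (A ∩ C).

(⊇) This inclusion fails. Take C = ∅, S = {1}, A = ∅; then 1 ∈ S ∖ (A ∩ C) but 1 ∉ A ∖ (S ∪ C).

Neither inclusion holds.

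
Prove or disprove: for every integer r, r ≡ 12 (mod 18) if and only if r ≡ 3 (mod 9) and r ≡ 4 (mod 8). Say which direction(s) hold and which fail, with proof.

(⟹) This fails: r = 48 gives 48 ≡ 12 (mod 18) but 48 ≡ 0 (mod 8), so the conjunction on the right does not hold.

(⟸) Conversely, if r ≡ 3 (mod 9) and r ≡ 4 (mod 8), then by the Chinese remainder theorem r ≡ 12 (mod 72). Since 12 ≡ 12 (mod 18) and 18 ∣ 72, we get r ≡ 12 (mod 18).

Not equivalent: only (⇐) holds.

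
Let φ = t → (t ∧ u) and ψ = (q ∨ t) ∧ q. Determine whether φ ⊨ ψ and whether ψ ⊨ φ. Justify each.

Neither direction holds.

Forward direction. This fails. Under q = F, u = F, t = F, the left side is true but the right side is false.

Converse. This fails. Under q = T, u = F, t = T, the left side is false but the right side is true.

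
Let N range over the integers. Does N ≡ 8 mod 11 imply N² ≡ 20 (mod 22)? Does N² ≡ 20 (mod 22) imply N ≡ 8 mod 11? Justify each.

(⇒) fails and (⇐) fails.

[⇒] This fails: take N = 19. Then 19 ≡ 8 (mod 11), but 19² = 361 ≡ 9 (mod 22), not 20.

[⇐] This fails: take N = 14. Then 14² = 196 ≡ 20 (mod 22), yet 14 ≡ 3 (mod 11), not 8.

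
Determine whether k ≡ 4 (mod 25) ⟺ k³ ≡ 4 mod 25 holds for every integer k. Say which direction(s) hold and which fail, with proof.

(⇒) This fails: take k = 4. Then 4 ≡ 4 (mod 25), but 4³ = 64 ≡ 14 (mod 25), not 4.

(⇐) This fails: take k = 9. Then 9³ = 729 ≡ 4 (mod 25), yet 9 ≡ 9 (mod 25), not 4.

Neither direction holds.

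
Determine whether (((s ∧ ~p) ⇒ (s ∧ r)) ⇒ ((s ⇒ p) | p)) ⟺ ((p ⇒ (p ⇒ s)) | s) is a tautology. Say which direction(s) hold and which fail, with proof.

(⇒) fails and (⇐) fails.

[⇒] This fails. Under p = T, r = F, s = F, the left side is true but the right side is false.

[⇐] This fails. Under p = F, r = T, s = T, the left side is false but the right side is true.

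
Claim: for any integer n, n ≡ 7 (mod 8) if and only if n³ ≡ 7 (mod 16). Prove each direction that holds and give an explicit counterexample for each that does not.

(→) This fails: take n = 15. Then 15 ≡ 7 (mod 8), but 15³ = 3375 ≡ 15 (mod 16), not 7.

(←) Conversely, the residues r modulo 16 with r³ ≡ 7 (mod 16) are exactly {7}, and each is ≡ 7 (mod 8).

The forward direction fails; the converse holds.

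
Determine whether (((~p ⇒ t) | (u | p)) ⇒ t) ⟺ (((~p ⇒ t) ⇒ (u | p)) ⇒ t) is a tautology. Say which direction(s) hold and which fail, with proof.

Not equivalent: only (⇐) holds.

(⇐) Assume the antecedent. If p is true, the antecedent forces (p = T, u = F, t = T) or (p = T, u = T, t = T), and ((~p ⇒ t) | (u | p)) ⇒ t holds there. If p is false, the antecedent forces (p = F, u = F, t = T) or (p = F, u = T, t = T), and ((~p ⇒ t) | (u | p)) ⇒ t holds there. Either way ((~p ⇒ t) | (u | p)) ⇒ t holds.

(⇒) This fails. Under p = F, u = F, t = F, the left side is true but the right side is false.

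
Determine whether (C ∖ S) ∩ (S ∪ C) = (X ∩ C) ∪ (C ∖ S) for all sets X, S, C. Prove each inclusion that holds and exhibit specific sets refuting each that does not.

The sets are not equal: only the forward inclusion holds.

(⟹) Let x ∈ (C ∖ S) ∩ (S ∪ C). Then either x ∈ C and x ∉ X, S; or x ∈ X ∩ C and x ∉ S. In each case x ∈ (X ∩ C) ∪ (C ∖ S), so (C ∖ S) ∩ (S ∪ C) ⊆ (X ∩ C) ∪ (C ∖ S).

(⟸) This inclusion fails. Take X = {1}, S = {1}, C = {1}; then 1 ∈ (X ∩ C) ∪ (C ∖ S) but 1 ∉ (C ∖ S) ∩ (S ∪ C).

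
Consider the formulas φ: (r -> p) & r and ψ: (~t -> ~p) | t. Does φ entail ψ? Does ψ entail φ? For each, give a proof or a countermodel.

(⇒) fails and (⇐) fails.

Forward direction. This fails. Under r = T, t = F, p = T, the left side is true but the right side is false.

Converse. This fails. Under r = F, t = F, p = F, the left side is false but the right side is true.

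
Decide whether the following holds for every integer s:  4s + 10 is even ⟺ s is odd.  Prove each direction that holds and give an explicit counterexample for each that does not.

(⇒) This fails: take s = 6. Then 4s + 10 = 34, which is even, yet s = 6 is even, not odd.

(⇐) Suppose s is odd. Since 4 is even, 4s is even for every s, so 4s + 10 has the same parity as 10, which is even. Hence 4s + 10 is even.

The forward direction fails; the converse holds.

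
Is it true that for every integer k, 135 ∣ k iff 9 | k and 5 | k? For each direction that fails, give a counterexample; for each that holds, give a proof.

Forward direction. If 135 ∣ k, write k = 135q. Since 135 = 15·9, k = 9·(15q), so 9 ∣ k; and since 135 = 27·5, k = 5·(27q), so 5 ∣ k.

Converse. This fails: take k = 45. Both 9 ∣ 45 and 5 ∣ 45, yet 45 is not a multiple of 135 (since 45 = 0·135 + 45), so 135 ∤ 45.

(⇒) holds; (⇐) fails.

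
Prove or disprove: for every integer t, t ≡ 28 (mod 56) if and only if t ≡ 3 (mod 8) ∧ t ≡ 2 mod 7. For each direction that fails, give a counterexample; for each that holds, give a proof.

(⟹) This fails: t = 28 gives 28 ≡ 28 (mod 56) but 28 ≡ 4 (mod 8), so the conjunction on the right does not hold.

(⟸) This fails: t = 51 satisfies both congruences on the right (51 ≡ 3 mod 8 and 51 ≡ 2 mod 7) yet 51 ≡ 51 (mod 56), not 28.

Neither implication holds.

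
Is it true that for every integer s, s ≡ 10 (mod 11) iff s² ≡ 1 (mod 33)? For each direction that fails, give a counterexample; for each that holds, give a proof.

Neither direction holds.

(⟹) This fails: take s = 21. Then 21 ≡ 10 (mod 11), but 21² = 441 ≡ 12 (mod 33), not 1.

(⟸) This fails: take s = 1. Then 1² = 1 ≡ 1 (mod 33), yet 1 ≡ 1 (mod 11), not 10.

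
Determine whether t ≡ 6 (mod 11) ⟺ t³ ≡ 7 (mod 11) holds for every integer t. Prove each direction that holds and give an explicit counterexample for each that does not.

Both directions hold; the statement is true.

(⇒) Suppose t ≡ 6 (mod 11). Write t = 11j + 6. Then (11j + 6)³ = 1331j³ + 2178j² + 1188j + 216 = 11(121j³ + 198j² + 108j + 19) + 7, so t³ ≡ 7 (mod 11).

(⇐) For the converse, argue contrapositively. If t ≢ 6 (mod 11), then t is congruent to one of 0, 1, 2, 3, 4, 5, 7, 8, 9, 10 modulo 11, and these give t³ ≡ 0, 1, 8, 5, 9, 4, 2, 6, 3, 10 respectively — never 7.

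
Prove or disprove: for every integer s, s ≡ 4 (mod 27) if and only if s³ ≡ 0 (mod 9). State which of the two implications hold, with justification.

(⇒) fails and (⇐) fails.

[⇒] This fails: take s = 4. Then 4 ≡ 4 (mod 27), but 4³ = 64 ≡ 1 (mod 9), not 0.

[⇐] This fails: take s = 0. Then 0³ = 0 ≡ 0 (mod 9), yet 0 ≡ 0 (mod 27), not 4.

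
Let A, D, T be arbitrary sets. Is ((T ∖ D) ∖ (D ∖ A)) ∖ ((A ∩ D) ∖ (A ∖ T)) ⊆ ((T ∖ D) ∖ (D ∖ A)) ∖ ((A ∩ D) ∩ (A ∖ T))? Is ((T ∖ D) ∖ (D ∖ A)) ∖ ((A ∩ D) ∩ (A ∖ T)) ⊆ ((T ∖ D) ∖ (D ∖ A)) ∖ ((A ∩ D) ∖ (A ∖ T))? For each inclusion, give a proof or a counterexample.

(⊇) Let x ∈ ((T ∖ D) ∖ (D ∖ A)) ∖ ((A ∩ D) ∩ (A ∖ T)). Then either x ∈ T and x ∉ A, D; or x ∈ A ∩ T and x ∉ D. In each case x ∈ ((T ∖ D) ∖ (D ∖ A)) ∖ ((A ∩ D) ∖ (A ∖ T)), so ((T ∖ D) ∖ (D ∖ A)) ∖ ((A ∩ D) ∩ (A ∖ T)) ⊆ ((T ∖ D) ∖ (D ∖ A)) ∖ ((A ∩ D) ∖ (A ∖ T)).

(⊆) Let x ∈ ((T ∖ D) ∖ (D ∖ A)) ∖ ((A ∩ D) ∖ (A ∖ T)). Then either x ∈ T and x ∉ A, D; or x ∈ A ∩ T and x ∉ D. In each case x ∈ ((T ∖ D) ∖ (D ∖ A)) ∖ ((A ∩ D) ∩ (A ∖ T)), so ((T ∖ D) ∖ (D ∖ A)) ∖ ((A ∩ D) ∖ (A ∖ T)) ⊆ ((T ∖ D) ∖ (D ∖ A)) ∖ ((A ∩ D) ∩ (A ∖ T)).

Both inclusions hold; the sets are equal.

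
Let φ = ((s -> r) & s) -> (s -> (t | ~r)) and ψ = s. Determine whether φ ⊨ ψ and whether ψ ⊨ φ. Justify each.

Neither direction holds.

(⟹) This fails. Under t = F, r = F, s = F, the left side is true but the right side is false.

(⟸) This fails. Under t = F, r = T, s = T, the left side is false but the right side is true.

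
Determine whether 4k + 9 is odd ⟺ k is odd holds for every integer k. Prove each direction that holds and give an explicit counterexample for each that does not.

(→) This fails: take k = 4. Then 4k + 9 = 25, which is odd, yet k = 4 is even, not odd.

(←) Suppose k is odd. Since 4 is even, 4k is even for every k, so 4k + 9 has the same parity as 9, which is odd. Hence 4k + 9 is odd.

Not equivalent: only (⇐) holds.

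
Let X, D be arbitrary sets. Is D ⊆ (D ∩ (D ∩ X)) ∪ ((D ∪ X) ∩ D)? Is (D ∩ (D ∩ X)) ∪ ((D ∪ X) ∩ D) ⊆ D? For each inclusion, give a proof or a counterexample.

The two sets are equal.

(⊆) Let x ∈ D. Then either x ∈ D and x ∉ X; or x ∈ X ∩ D. In each case x ∈ (D ∩ (D ∩ X)) ∪ ((D ∪ X) ∩ D), so D ⊆ (D ∩ (D ∩ X)) ∪ ((D ∪ X) ∩ D).

(⊇) Let x ∈ (D ∩ (D ∩ X)) ∪ ((D ∪ X) ∩ D). Then either x ∈ D and x ∉ X; or x ∈ X ∩ D. In each case x ∈ D, so (D ∩ (D ∩ X)) ∪ ((D ∪ X) ∩ D) ⊆ D.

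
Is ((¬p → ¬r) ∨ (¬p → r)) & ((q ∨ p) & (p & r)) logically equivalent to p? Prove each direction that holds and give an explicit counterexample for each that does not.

(⟹) Assume the antecedent. If r is true, the antecedent forces (r = T, q = F, p = T) or (r = T, q = T, p = T), and p holds there. If r is false, the antecedent cannot hold. Either way p holds.

(⟸) This fails. Under r = F, q = F, p = T, the left side is false but the right side is true.

The forward direction holds; the converse fails.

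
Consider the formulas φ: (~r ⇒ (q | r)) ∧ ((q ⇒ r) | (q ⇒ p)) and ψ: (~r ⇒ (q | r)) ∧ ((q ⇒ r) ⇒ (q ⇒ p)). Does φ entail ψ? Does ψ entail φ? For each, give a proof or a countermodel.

Forward direction. This fails. Under p = F, r = T, q = T, the left side is true but the right side is false.

Converse. This fails. Under p = F, r = F, q = T, the left side is false but the right side is true.

(⇒) fails and (⇐) fails.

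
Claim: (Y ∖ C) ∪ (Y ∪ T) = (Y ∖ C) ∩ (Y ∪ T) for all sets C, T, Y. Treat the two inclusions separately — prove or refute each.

(⊆) This inclusion fails. Take C = ∅, T = {1}, Y = ∅; then 1 ∈ (Y ∖ C) ∪ (Y ∪ T) but 1 ∉ (Y ∖ C) ∩ (Y ∪ T).

(⊇) Let x ∈ (Y ∖ C) ∩ (Y ∪ T). Then either x ∈ Y and x ∉ C, T; or x ∈ T ∩ Y and x ∉ C. In each case x ∈ (Y ∖ C) ∪ (Y ∪ T), so (Y ∖ C) ∩ (Y ∪ T) ⊆ (Y ∖ C) ∪ (Y ∪ T).

The sets are not equal: only the reverse inclusion holds.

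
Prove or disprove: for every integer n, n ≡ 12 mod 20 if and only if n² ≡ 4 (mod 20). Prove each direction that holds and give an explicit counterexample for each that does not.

(⟹) Suppose n ≡ 12 mod 20. Write n = 20j + 12. Then (20j + 12)² = 400j² + 480j + 144 = 20(20j² + 24j + 7) + 4, so n² ≡ 4 (mod 20).

(⟸) This fails: take n = 2. Then 2² = 4 ≡ 4 (mod 20), yet 2 ≡ 2 (mod 20), not 12.

Only the forward direction holds.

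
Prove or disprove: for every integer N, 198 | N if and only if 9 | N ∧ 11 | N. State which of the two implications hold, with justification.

[⇒] If 198 ∣ N, write N = 198q. Since 198 = 22·9, N = 9·(22q), so 9 ∣ N; and since 198 = 18·11, N = 11·(18q), so 11 ∣ N.

[⇐] This fails: take N = 99. Both 9 ∣ 99 and 11 ∣ 99, yet 99 is not a multiple of 198 (since 99 = 0·198 + 99), so 198 ∤ 99.

(⇒) holds; (⇐) fails.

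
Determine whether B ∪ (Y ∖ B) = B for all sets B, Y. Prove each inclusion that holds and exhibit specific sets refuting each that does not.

The sets are not equal: only the reverse inclusion holds.

Forward inclusion. This inclusion fails. Take B = ∅, Y = {1}; then 1 ∈ B ∪ (Y ∖ B) but 1 ∉ B.

Reverse inclusion. Let x ∈ B. Then either x ∈ B and x ∉ Y; or x ∈ B ∩ Y. In each case x ∈ B ∪ (Y ∖ B), so B ⊆ B ∪ (Y ∖ B).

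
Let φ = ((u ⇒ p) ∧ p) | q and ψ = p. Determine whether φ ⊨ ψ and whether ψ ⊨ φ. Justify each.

(⇐) Assume the antecedent. If q is true, ((u ⇒ p) ∧ p) | q reduces to true regardless of the other variables. If q is false, the antecedent forces (q = F, u = F, p = T) or (q = F, u = T, p = T), and ((u ⇒ p) ∧ p) | q holds there. Either way ((u ⇒ p) ∧ p) | q holds.

(⇒) This fails. Under q = T, u = F, p = F, the left side is true but the right side is false.

(⇒) fails; (⇐) holds.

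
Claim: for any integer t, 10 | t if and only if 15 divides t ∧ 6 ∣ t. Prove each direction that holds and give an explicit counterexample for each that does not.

(←) Suppose 15 ∣ t and 6 ∣ t. Any common multiple of 15 and 6 is a multiple of their lcm; here lcm(15, 6) = 15·6/gcd(15, 6) = 90/3 = 30, so 30 ∣ t. Since 10 ∣ 30, it follows that 10 ∣ t.

(→) This fails: take t = 10. Certainly 10 ∣ 10, but 15 ∤ 10.

Only the reverse direction holds.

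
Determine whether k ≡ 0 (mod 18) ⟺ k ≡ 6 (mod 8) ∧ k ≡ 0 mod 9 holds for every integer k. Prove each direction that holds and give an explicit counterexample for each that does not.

(⟸) If k ≡ 6 (mod 8) and k ≡ 0 (mod 9), then by the Chinese remainder theorem k ≡ 54 (mod 72). Since 54 ≡ 0 (mod 18) and 18 ∣ 72, we get k ≡ 0 (mod 18).

(⟹) This fails: k = 0 gives 0 ≡ 0 (mod 18) but 0 ≡ 0 (mod 8), so the conjunction on the right does not hold.

Not equivalent: only (⇐) holds.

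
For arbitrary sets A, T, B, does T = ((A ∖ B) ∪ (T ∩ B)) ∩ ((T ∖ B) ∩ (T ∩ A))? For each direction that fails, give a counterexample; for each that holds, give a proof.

(⟸) Let x ∈ ((A ∖ B) ∪ (T ∩ B)) ∩ ((T ∖ B) ∩ (T ∩ A)). Then x ∈ A ∩ T and x ∉ B, from which x ∈ T.

(⟹) This inclusion fails. Take A = ∅, T = {1}, B = ∅; then 1 ∈ T but 1 ∉ ((A ∖ B) ∪ (T ∩ B)) ∩ ((T ∖ B) ∩ (T ∩ A)).

Only the reverse inclusion holds.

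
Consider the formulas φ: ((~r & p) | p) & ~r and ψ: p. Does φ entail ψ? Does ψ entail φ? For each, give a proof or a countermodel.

[⇐] This fails. Under r = T, p = T, the left side is false but the right side is true.

[⇒] Assume the antecedent. If r is true, the antecedent cannot hold. If r is false, the antecedent forces (r = F, p = T), and p holds there. Either way p holds.

Only the forward implication holds.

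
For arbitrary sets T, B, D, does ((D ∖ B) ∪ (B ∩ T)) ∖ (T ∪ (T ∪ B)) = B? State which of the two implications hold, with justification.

Forward inclusion. This inclusion fails. Take T = ∅, B = ∅, D = {1}; then 1 ∈ ((D ∖ B) ∪ (B ∩ T)) ∖ (T ∪ (T ∪ B)) but 1 ∉ B.

Reverse inclusion. This inclusion fails. Take T = ∅, B = {1}, D = ∅; then 1 ∈ B but 1 ∉ ((D ∖ B) ∪ (B ∩ T)) ∖ (T ∪ (T ∪ B)).

Both inclusions fail.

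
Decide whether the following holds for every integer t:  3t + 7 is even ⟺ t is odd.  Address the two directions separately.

Both implications hold.

(⇐) Suppose t is odd; write t = 2j + 1. Then 3t + 7 = 3·(2j + 1) + 7 = 2·3j + 10, which is even.

(⇒) Suppose 3t + 7 is even. Since 3 is odd, 3t and t have the same parity, so 3t + 7 ≡ t + 7 (mod 2). As 7 is odd, 3t + 7 is even exactly when t is odd. Thus t is odd.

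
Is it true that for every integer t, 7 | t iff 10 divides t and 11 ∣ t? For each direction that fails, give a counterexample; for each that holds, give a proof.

Both directions fail.

(⟹) This fails: take t = 7. Certainly 7 ∣ 7, but 10 ∤ 7.

(⟸) This fails: take t = 110. Both 10 ∣ 110 and 11 ∣ 110, yet 110 is not a multiple of 7 (since 110 = 15·7 + 5), so 7 ∤ 110.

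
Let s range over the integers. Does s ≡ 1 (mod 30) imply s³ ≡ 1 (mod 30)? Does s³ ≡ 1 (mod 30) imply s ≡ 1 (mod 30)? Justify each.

(⟸) Suppose s³ ≡ 1 (mod 30). The only residue r in {0, …, 29} with r³ ≡ 1 (mod 30) is r = 1, so s ≡ 1 (mod 30).

(⟹) Suppose s ≡ 1 (mod 30). Write s = 30j + 1. Then (30j + 1)³ = 27000j³ + 2700j² + 90j + 1 = 30(900j³ + 90j² + 3j) + 1, so s³ ≡ 1 (mod 30).

Both directions hold.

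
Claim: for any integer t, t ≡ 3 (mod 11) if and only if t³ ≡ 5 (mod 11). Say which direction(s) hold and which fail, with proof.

(→) Suppose t ≡ 3 (mod 11). Write t = 11j + 3. Then (11j + 3)³ = 1331j³ + 1089j² + 297j + 27 = 11(121j³ + 99j² + 27j + 2) + 5, so t³ ≡ 5 (mod 11).

(←) Conversely, suppose t³ ≡ 5 (mod 11). The only residue r in {0, …, 10} with r³ ≡ 5 (mod 11) is r = 3, so t ≡ 3 (mod 11).

Both implications hold.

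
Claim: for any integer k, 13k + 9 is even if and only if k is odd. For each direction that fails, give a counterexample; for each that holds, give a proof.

(←) Suppose k is odd; write k = 2j + 1. Then 13k + 9 = 13·(2j + 1) + 9 = 2·13j + 22, which is even.

(→) Suppose 13k + 9 is even. Since 13 is odd, 13k and k have the same parity, so 13k + 9 ≡ k + 9 (mod 2). As 9 is odd, 13k + 9 is even exactly when k is odd. Thus k is odd.

Both directions hold.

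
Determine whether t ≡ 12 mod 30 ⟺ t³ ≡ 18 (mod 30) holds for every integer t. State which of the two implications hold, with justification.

Equivalent; both directions hold.

(⟹) Suppose t ≡ 12 mod 30. Write t = 30j + 12. Then (30j + 12)³ = 27000j³ + 32400j² + 12960j + 1728 = 30(900j³ + 1080j² + 432j + 57) + 18, so t³ ≡ 18 (mod 30).

(⟸) Conversely, suppose t³ ≡ 18 (mod 30). The only residue r in {0, …, 29} with r³ ≡ 18 (mod 30) is r = 12, so t ≡ 12 (mod 30).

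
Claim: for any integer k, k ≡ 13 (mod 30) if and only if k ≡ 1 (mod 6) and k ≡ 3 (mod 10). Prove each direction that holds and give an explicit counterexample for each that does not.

[⇒] Suppose k ≡ 13 (mod 30); write k = 30j + 13. Since 6 ∣ 30, reducing mod 6 gives k ≡ 13 ≡ 1 (mod 6); since 10 ∣ 30, reducing mod 10 gives k ≡ 13 ≡ 3 (mod 10).

[⇐] Conversely, if k ≡ 1 (mod 6) and k ≡ 3 (mod 10), then by the Chinese remainder theorem k ≡ 13 (mod 30). This is exactly k ≡ 13 (mod 30).

Both directions hold.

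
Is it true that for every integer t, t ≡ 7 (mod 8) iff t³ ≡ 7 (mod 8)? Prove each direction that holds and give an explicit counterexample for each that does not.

Equivalent; both directions hold.

(←) Suppose t³ ≡ 7 (mod 8). The only residue r in {0, …, 7} with r³ ≡ 7 (mod 8) is r = 7, so t ≡ 7 (mod 8).

(→) Suppose t ≡ 7 (mod 8). Write t = 8j + 7. Then (8j + 7)³ = 512j³ + 1344j² + 1176j + 343 = 8(64j³ + 168j² + 147j + 42) + 7, so t³ ≡ 7 (mod 8).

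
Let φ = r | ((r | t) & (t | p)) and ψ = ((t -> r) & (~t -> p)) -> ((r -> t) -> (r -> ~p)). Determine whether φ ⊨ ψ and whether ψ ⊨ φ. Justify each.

(→) This fails. Under t = T, r = T, p = T, the left side is true but the right side is false.

(←) This fails. Under t = F, r = F, p = F, the left side is false but the right side is true.

Neither implication holds.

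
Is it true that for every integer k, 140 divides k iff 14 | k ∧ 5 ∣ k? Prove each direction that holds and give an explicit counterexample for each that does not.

(⇒) If 140 ∣ k, write k = 140q. Since 140 = 10·14, k = 14·(10q), so 14 ∣ k; and since 140 = 28·5, k = 5·(28q), so 5 ∣ k.

(⇐) This fails: take k = 70. Both 14 ∣ 70 and 5 ∣ 70, yet 70 is not a multiple of 140 (since 70 = 0·140 + 70), so 140 ∤ 70.

The forward direction holds; the converse fails.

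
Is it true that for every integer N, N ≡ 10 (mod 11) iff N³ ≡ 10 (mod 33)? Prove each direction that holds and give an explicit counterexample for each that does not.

[⇐] The residues r modulo 33 with r³ ≡ 10 (mod 33) are exactly {10}, and each is ≡ 10 (mod 11).

[⇒] This fails: take N = 21. Then 21 ≡ 10 (mod 11), but 21³ = 9261 ≡ 21 (mod 33), not 10.

Only the reverse direction holds.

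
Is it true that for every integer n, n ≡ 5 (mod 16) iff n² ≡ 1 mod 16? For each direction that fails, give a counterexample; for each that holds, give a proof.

Neither implication holds.

Forward direction. This fails: take n = 5. Then 5 ≡ 5 (mod 16), but 5² = 25 ≡ 9 (mod 16), not 1.

Converse. This fails: take n = 1. Then 1² = 1 ≡ 1 (mod 16), yet 1 ≡ 1 (mod 16), not 5.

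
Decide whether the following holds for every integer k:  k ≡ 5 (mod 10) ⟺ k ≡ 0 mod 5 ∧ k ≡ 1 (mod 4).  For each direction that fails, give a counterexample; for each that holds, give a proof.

(⟹) This fails: k = 15 gives 15 ≡ 5 (mod 10) but 15 ≡ 3 (mod 4), so the conjunction on the right does not hold.

(⟸) Conversely, if k ≡ 0 (mod 5) and k ≡ 1 (mod 4), then by the Chinese remainder theorem k ≡ 5 (mod 20). Since 5 ≡ 5 (mod 10) and 10 ∣ 20, we get k ≡ 5 (mod 10).

The forward direction fails; the converse holds.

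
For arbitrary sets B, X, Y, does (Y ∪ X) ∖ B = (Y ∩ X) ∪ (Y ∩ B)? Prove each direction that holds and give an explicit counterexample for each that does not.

(⟹) This inclusion fails. Take B = ∅, X = {1}, Y = ∅; then 1 ∈ (Y ∪ X) ∖ B but 1 ∉ (Y ∩ X) ∪ (Y ∩ B).

(⟸) This inclusion fails. Take B = {1}, X = ∅, Y = {1}; then 1 ∈ (Y ∩ X) ∪ (Y ∩ B) but 1 ∉ (Y ∪ X) ∖ B.

Neither inclusion holds.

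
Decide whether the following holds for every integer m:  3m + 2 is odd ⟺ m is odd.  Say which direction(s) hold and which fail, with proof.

[⇒] Suppose 3m + 2 is odd. Since 3 is odd, 3m and m have the same parity, so 3m + 2 ≡ m + 2 (mod 2). As 2 is even, 3m + 2 is odd exactly when m is odd. Thus m is odd.

[⇐] Conversely, suppose m is odd; write m = 2j + 1. Then 3m + 2 = 3·(2j + 1) + 2 = 2·3j + 5, which is odd.

Both directions hold; the statement is true.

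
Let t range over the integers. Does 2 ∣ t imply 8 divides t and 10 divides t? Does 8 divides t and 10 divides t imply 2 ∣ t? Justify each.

Forward direction. This fails: take t = 2. Certainly 2 ∣ 2, but 8 ∤ 2.

Converse. Suppose 8 ∣ t and 10 ∣ t. Any common multiple of 8 and 10 is a multiple of their lcm; here lcm(8, 10) = 8·10/gcd(8, 10) = 80/2 = 40, so 40 ∣ t. Since 2 ∣ 40, it follows that 2 ∣ t.

Only the reverse direction holds.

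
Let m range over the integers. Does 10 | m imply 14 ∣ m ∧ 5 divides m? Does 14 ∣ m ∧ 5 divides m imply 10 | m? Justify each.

[⇒] This fails: take m = 10. Certainly 10 ∣ 10, but 14 ∤ 10.

[⇐] Suppose 14 ∣ m and 5 ∣ m. Any common multiple of 14 and 5 is a multiple of their lcm; here gcd(14, 5) = 1, so lcm(14, 5) = 14·5 = 70, so 70 ∣ m. Since 10 ∣ 70, it follows that 10 ∣ m.

Only the reverse direction holds.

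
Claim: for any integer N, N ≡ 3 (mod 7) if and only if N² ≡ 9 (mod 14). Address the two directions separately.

[⇒] This fails: take N = 10. Then 10 ≡ 3 (mod 7), but 10² = 100 ≡ 2 (mod 14), not 9.

[⇐] This fails: take N = 11. Then 11² = 121 ≡ 9 (mod 14), yet 11 ≡ 4 (mod 7), not 3.

(⇒) fails and (⇐) fails.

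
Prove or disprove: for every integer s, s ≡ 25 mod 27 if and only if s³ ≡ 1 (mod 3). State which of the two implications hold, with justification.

Forward direction. Suppose s ≡ 25 (mod 27). Then s³ ≡ 25³ = 15625 (mod 27), and since 3 ∣ 27, also s³ ≡ 1 (mod 3).

Converse. This fails: take s = 1. Then 1³ = 1 ≡ 1 (mod 3), yet 1 ≡ 1 (mod 27), not 25.

The forward direction holds; the converse fails.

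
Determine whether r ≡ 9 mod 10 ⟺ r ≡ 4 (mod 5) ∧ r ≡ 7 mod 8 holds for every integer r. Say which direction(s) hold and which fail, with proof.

(→) This fails: r = 9 gives 9 ≡ 9 (mod 10) but 9 ≡ 1 (mod 8), so the conjunction on the right does not hold.

(←) Conversely, if r ≡ 4 (mod 5) and r ≡ 7 (mod 8), then by the Chinese remainder theorem r ≡ 39 (mod 40). Since 39 ≡ 9 (mod 10) and 10 ∣ 40, we get r ≡ 9 (mod 10).

The forward direction fails; the converse holds.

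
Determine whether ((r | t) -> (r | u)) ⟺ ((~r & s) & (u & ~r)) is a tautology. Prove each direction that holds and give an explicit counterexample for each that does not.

(⇒) This fails. Under u = F, r = F, t = F, s = F, the left side is true but the right side is false.

(⇐) Assume the antecedent. If u is true, (r | t) -> (r | u) reduces to true regardless of the other variables. If u is false, the antecedent cannot hold. Either way (r | t) -> (r | u) holds.

Only the reverse direction holds.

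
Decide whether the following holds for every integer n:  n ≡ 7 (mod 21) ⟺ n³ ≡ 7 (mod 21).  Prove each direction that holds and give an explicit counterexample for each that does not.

[⇒] Suppose n ≡ 7 (mod 21). Write n = 21j + 7. Then (21j + 7)³ = 9261j³ + 9261j² + 3087j + 343 = 21(441j³ + 441j² + 147j + 16) + 7, so n³ ≡ 7 (mod 21).

[⇐] Conversely, suppose n³ ≡ 7 (mod 21). The only residue r in {0, …, 20} with r³ ≡ 7 (mod 21) is r = 7, so n ≡ 7 (mod 21).

Both directions hold.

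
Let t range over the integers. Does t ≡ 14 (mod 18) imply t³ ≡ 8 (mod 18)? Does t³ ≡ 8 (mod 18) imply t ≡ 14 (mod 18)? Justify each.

Only the forward implication holds.

Forward direction. Suppose t ≡ 14 (mod 18). Write t = 18j + 14. Then (18j + 14)³ = 5832j³ + 13608j² + 10584j + 2744 = 18(324j³ + 756j² + 588j + 152) + 8, so t³ ≡ 8 (mod 18).

Converse. This fails: take t = 2. Then 2³ = 8 ≡ 8 (mod 18), yet 2 ≡ 2 (mod 18), not 14.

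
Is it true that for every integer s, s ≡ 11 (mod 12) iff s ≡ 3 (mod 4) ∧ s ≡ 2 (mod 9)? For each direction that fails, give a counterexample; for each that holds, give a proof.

Forward direction. This fails: s = 35 gives 35 ≡ 11 (mod 12) but 35 ≡ 8 (mod 9), so the conjunction on the right does not hold.

Converse. If s ≡ 3 (mod 4) and s ≡ 2 (mod 9), then by the Chinese remainder theorem s ≡ 11 (mod 36). Since 11 ≡ 11 (mod 12) and 12 ∣ 36, we get s ≡ 11 (mod 12).

Only the reverse direction holds.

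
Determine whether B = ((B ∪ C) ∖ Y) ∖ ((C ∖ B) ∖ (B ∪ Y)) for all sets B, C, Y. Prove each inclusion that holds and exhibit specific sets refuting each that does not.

The sets are not equal: only the reverse inclusion holds.

(⊆) This inclusion fails. Take B = {1}, C = ∅, Y = {1}; then 1 ∈ B but 1 ∉ ((B ∪ C) ∖ Y) ∖ ((C ∖ B) ∖ (B ∪ Y)).

(⊇) Let x ∈ ((B ∪ C) ∖ Y) ∖ ((C ∖ B) ∖ (B ∪ Y)). Then either x ∈ B and x ∉ C, Y; or x ∈ B ∩ C and x ∉ Y. In each case x ∈ B, so ((B ∪ C) ∖ Y) ∖ ((C ∖ B) ∖ (B ∪ Y)) ⊆ B.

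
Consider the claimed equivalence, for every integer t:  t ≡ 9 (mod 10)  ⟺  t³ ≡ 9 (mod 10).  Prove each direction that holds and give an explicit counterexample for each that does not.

Equivalent; both directions hold.

Converse. Suppose t³ ≡ 9 (mod 10). The only residue r in {0, …, 9} with r³ ≡ 9 (mod 10) is r = 9, so t ≡ 9 (mod 10).

Forward direction. Suppose t ≡ 9 (mod 10). Write t = 10j + 9. Then (10j + 9)³ = 1000j³ + 2700j² + 2430j + 729 = 10(100j³ + 270j² + 243j + 72) + 9, so t³ ≡ 9 (mod 10).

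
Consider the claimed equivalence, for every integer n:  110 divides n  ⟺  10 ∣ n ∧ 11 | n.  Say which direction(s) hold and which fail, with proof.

(⟹) If 110 ∣ n, write n = 110q. Since 110 = 11·10, n = 10·(11q), so 10 ∣ n; and since 110 = 10·11, n = 11·(10q), so 11 ∣ n.

(⟸) Suppose 10 ∣ n and 11 ∣ n. Any common multiple of 10 and 11 is a multiple of their lcm; here gcd(10, 11) = 1, so lcm(10, 11) = 10·11 = 110, so 110 ∣ n.

Both implications hold.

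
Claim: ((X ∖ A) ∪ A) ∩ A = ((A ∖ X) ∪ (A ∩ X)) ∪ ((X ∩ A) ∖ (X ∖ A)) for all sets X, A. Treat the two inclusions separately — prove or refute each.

(⊆) Let x ∈ ((X ∖ A) ∪ A) ∩ A. Then either x ∈ A and x ∉ X; or x ∈ X ∩ A. In each case x ∈ ((A ∖ X) ∪ (A ∩ X)) ∪ ((X ∩ A) ∖ (X ∖ A)), so ((X ∖ A) ∪ A) ∩ A ⊆ ((A ∖ X) ∪ (A ∩ X)) ∪ ((X ∩ A) ∖ (X ∖ A)).

(⊇) Let x ∈ ((A ∖ X) ∪ (A ∩ X)) ∪ ((X ∩ A) ∖ (X ∖ A)). Then either x ∈ A and x ∉ X; or x ∈ X ∩ A. In each case x ∈ ((X ∖ A) ∪ A) ∩ A, so ((A ∖ X) ∪ (A ∩ X)) ∪ ((X ∩ A) ∖ (X ∖ A)) ⊆ ((X ∖ A) ∪ A) ∩ A.

Both inclusions hold.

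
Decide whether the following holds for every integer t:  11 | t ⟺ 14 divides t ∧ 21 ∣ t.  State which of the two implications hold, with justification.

Neither direction holds.

(⟹) This fails: take t = 11. Certainly 11 ∣ 11, but 14 ∤ 11.

(⟸) This fails: take t = 42. Both 14 ∣ 42 and 21 ∣ 42, yet 42 is not a multiple of 11 (since 42 = 3·11 + 9), so 11 ∤ 42.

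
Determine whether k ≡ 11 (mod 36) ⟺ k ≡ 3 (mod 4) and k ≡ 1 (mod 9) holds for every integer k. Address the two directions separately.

(→) This fails: k = 11 gives 11 ≡ 11 (mod 36) but 11 ≡ 2 (mod 9), so the conjunction on the right does not hold.

(←) This fails: k = 19 satisfies both congruences on the right (19 ≡ 3 mod 4 and 19 ≡ 1 mod 9) yet 19 ≡ 19 (mod 36), not 11.

(⇒) fails and (⇐) fails.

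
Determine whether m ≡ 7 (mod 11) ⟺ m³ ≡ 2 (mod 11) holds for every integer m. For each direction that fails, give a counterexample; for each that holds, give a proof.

The biconditional holds.

(←) Suppose m³ ≡ 2 (mod 11). The only residue r in {0, …, 10} with r³ ≡ 2 (mod 11) is r = 7, so m ≡ 7 (mod 11).

(→) Suppose m ≡ 7 (mod 11). Write m = 11j + 7. Then (11j + 7)³ = 1331j³ + 2541j² + 1617j + 343 = 11(121j³ + 231j² + 147j + 31) + 2, so m³ ≡ 2 (mod 11).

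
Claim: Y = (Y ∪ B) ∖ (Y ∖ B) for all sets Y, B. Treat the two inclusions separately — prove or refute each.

Neither inclusion holds.

Forward inclusion. This inclusion fails. Take Y = {1}, B = ∅; then 1 ∈ Y but 1 ∉ (Y ∪ B) ∖ (Y ∖ B).

Reverse inclusion. This inclusion fails. Take Y = ∅, B = {1}; then 1 ∈ (Y ∪ B) ∖ (Y ∖ B) but 1 ∉ Y.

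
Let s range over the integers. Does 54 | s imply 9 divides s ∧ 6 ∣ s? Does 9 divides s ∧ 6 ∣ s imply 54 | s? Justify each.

Forward direction. If 54 ∣ s, write s = 54q. Since 54 = 6·9, s = 9·(6q), so 9 ∣ s; and since 54 = 9·6, s = 6·(9q), so 6 ∣ s.

Converse. This fails: take s = 18. Both 9 ∣ 18 and 6 ∣ 18, yet 18 is not a multiple of 54 (since 18 = 0·54 + 18), so 54 ∤ 18.

The forward direction holds; the converse fails.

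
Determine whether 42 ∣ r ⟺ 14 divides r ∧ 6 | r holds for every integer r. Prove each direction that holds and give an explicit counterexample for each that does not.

[⇒] If 42 ∣ r, write r = 42q. Since 42 = 3·14, r = 14·(3q), so 14 ∣ r; and since 42 = 7·6, r = 6·(7q), so 6 ∣ r.

[⇐] Suppose 14 ∣ r and 6 ∣ r. Any common multiple of 14 and 6 is a multiple of their lcm; here lcm(14, 6) = 14·6/gcd(14, 6) = 84/2 = 42, so 42 ∣ r.

Equivalent; both directions hold.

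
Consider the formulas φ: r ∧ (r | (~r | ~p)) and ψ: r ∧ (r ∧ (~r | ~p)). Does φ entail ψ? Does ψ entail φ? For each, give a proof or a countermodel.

The forward direction fails; the converse holds.

(⇐) Assume the antecedent. If p is true, the antecedent cannot hold. If p is false, the antecedent forces (p = F, r = T), and r ∧ (r | (~r | ~p)) holds there. Either way r ∧ (r | (~r | ~p)) holds.

(⇒) This fails. Under p = T, r = T, the left side is true but the right side is false.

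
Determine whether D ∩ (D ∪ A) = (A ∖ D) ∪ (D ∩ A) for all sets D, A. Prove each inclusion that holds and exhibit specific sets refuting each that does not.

Both inclusions fail.

(⊆) This inclusion fails. Take D = {1}, A = ∅; then 1 ∈ D ∩ (D ∪ A) but 1 ∉ (A ∖ D) ∪ (D ∩ A).

(⊇) This inclusion fails. Take D = ∅, A = {1}; then 1 ∈ (A ∖ D) ∪ (D ∩ A) but 1 ∉ D ∩ (D ∪ A).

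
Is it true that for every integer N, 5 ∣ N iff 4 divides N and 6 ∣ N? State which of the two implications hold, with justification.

Forward direction. This fails: take N = 5. Certainly 5 ∣ 5, but 4 ∤ 5.

Converse. This fails: take N = 12. Both 4 ∣ 12 and 6 ∣ 12, yet 12 is not a multiple of 5 (since 12 = 2·5 + 2), so 5 ∤ 12.

Neither implication holds.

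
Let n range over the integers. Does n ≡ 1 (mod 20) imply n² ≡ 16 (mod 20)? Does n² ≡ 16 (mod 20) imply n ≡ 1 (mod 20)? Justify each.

Forward direction. This fails: take n = 1. Then 1 ≡ 1 (mod 20), but 1² = 1 ≡ 1 (mod 20), not 16.

Converse. This fails: take n = 4. Then 4² = 16 ≡ 16 (mod 20), yet 4 ≡ 4 (mod 20), not 1.

(⇒) fails and (⇐) fails.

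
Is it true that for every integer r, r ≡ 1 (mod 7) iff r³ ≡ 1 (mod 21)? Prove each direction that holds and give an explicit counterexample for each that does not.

Forward direction. This fails: take r = 8. Then 8 ≡ 1 (mod 7), but 8³ = 512 ≡ 8 (mod 21), not 1.

Converse. This fails: take r = 4. Then 4³ = 64 ≡ 1 (mod 21), yet 4 ≡ 4 (mod 7), not 1.

Both directions fail.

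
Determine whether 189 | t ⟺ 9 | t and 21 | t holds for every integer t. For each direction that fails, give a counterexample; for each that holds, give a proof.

Only the forward direction holds.

(⟹) If 189 ∣ t, write t = 189q. Since 189 = 21·9, t = 9·(21q), so 9 ∣ t; and since 189 = 9·21, t = 21·(9q), so 21 ∣ t.

(⟸) This fails: take t = 63. Both 9 ∣ 63 and 21 ∣ 63, yet 63 is not a multiple of 189 (since 63 = 0·189 + 63), so 189 ∤ 63.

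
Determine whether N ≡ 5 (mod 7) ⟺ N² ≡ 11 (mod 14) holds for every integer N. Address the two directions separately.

Both directions fail.

(⟹) This fails: take N = 12. Then 12 ≡ 5 (mod 7), but 12² = 144 ≡ 4 (mod 14), not 11.

(⟸) This fails: take N = 9. Then 9² = 81 ≡ 11 (mod 14), yet 9 ≡ 2 (mod 7), not 5.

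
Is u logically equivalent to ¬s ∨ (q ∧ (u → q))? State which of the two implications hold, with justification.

Both directions fail.

Forward direction. This fails. Under q = F, u = T, s = T, the left side is true but the right side is false.

Converse. This fails. Under q = F, u = F, s = F, the left side is false but the right side is true.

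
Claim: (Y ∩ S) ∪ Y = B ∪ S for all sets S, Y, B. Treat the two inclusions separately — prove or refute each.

Both inclusions fail.

(⊆) This inclusion fails. Take S = ∅, Y = {1}, B = ∅; then 1 ∈ (Y ∩ S) ∪ Y but 1 ∉ B ∪ S.

(⊇) This inclusion fails. Take S = {1}, Y = ∅, B = ∅; then 1 ∈ B ∪ S but 1 ∉ (Y ∩ S) ∪ Y.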